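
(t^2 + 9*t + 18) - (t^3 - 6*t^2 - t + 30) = -t^3 + 7*t^2 + 10*t - 12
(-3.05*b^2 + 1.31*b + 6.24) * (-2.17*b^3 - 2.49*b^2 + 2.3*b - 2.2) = 6.6185*b^5 + 4.7518*b^4 - 23.8177*b^3 - 5.8146*b^2 + 11.47*b - 13.728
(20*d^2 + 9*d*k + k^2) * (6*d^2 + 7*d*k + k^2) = 120*d^4 + 194*d^3*k + 89*d^2*k^2 + 16*d*k^3 + k^4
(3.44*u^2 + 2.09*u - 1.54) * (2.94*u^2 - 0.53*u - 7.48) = 10.1136*u^4 + 4.3214*u^3 - 31.3665*u^2 - 14.817*u + 11.5192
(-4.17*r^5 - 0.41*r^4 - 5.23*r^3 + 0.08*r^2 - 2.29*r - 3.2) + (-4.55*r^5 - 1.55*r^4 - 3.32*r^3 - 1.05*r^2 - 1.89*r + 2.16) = -8.72*r^5 - 1.96*r^4 - 8.55*r^3 - 0.97*r^2 - 4.18*r - 1.04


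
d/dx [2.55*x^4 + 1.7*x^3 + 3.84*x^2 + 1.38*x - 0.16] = 10.2*x^3 + 5.1*x^2 + 7.68*x + 1.38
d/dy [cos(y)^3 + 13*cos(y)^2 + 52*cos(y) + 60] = (3*sin(y)^2 - 26*cos(y) - 55)*sin(y)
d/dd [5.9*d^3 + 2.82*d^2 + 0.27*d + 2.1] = 17.7*d^2 + 5.64*d + 0.27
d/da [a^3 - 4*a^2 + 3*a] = 3*a^2 - 8*a + 3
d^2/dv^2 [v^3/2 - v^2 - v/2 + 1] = 3*v - 2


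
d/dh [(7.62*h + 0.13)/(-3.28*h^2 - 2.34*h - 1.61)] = (24.9936*h^2 + 0.852799999999998*h - 11.964)/(10.7584*h^4 + 15.3504*h^3 + 16.0372*h^2 + 7.5348*h + 2.5921)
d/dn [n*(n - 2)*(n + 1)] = 3*n^2 - 2*n - 2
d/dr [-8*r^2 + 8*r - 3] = 8 - 16*r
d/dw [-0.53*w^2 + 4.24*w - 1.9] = 4.24 - 1.06*w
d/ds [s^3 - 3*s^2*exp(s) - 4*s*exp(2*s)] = -3*s^2*exp(s) + 3*s^2 - 8*s*exp(2*s) - 6*s*exp(s) - 4*exp(2*s)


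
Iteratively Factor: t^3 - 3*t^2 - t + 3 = (t + 1)*(t^2 - 4*t + 3) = (t - 3)*(t + 1)*(t - 1)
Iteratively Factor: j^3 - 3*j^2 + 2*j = (j)*(j^2 - 3*j + 2) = j*(j - 1)*(j - 2)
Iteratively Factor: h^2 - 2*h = (h)*(h - 2)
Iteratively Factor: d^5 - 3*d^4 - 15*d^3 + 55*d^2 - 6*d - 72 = (d + 1)*(d^4 - 4*d^3 - 11*d^2 + 66*d - 72) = (d + 1)*(d + 4)*(d^3 - 8*d^2 + 21*d - 18) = (d - 3)*(d + 1)*(d + 4)*(d^2 - 5*d + 6) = (d - 3)*(d - 2)*(d + 1)*(d + 4)*(d - 3)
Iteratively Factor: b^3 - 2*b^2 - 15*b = (b + 3)*(b^2 - 5*b) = b*(b + 3)*(b - 5)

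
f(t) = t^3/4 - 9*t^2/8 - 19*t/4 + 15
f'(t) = 3*t^2/4 - 9*t/4 - 19/4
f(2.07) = 2.56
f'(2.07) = -6.19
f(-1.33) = 18.74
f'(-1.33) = -0.43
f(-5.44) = -32.70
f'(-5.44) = 29.69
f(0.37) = 13.10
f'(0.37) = -5.48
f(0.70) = 11.21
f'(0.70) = -5.96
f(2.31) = 1.11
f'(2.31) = -5.95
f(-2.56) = 15.59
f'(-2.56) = 5.93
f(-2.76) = 14.28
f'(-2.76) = 7.17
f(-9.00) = -215.62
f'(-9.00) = 76.25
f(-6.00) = -51.00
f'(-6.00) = 35.75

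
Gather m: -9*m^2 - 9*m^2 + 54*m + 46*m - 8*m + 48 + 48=-18*m^2 + 92*m + 96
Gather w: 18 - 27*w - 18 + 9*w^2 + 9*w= 9*w^2 - 18*w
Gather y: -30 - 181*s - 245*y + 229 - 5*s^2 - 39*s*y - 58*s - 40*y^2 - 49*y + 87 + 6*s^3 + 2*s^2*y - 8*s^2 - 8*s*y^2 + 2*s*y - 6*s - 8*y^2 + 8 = 6*s^3 - 13*s^2 - 245*s + y^2*(-8*s - 48) + y*(2*s^2 - 37*s - 294) + 294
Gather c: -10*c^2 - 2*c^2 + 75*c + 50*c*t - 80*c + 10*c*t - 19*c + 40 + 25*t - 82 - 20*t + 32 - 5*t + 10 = -12*c^2 + c*(60*t - 24)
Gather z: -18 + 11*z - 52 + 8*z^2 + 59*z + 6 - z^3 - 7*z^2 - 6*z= -z^3 + z^2 + 64*z - 64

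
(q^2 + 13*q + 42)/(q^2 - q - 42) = (q + 7)/(q - 7)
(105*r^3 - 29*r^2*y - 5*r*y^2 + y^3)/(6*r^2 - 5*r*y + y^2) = (-35*r^2 - 2*r*y + y^2)/(-2*r + y)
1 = 1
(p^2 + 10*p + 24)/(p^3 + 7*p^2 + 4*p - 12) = (p + 4)/(p^2 + p - 2)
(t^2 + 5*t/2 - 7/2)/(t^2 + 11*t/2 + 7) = (t - 1)/(t + 2)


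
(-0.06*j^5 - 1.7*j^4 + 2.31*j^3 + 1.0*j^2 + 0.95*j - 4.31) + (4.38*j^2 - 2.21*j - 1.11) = -0.06*j^5 - 1.7*j^4 + 2.31*j^3 + 5.38*j^2 - 1.26*j - 5.42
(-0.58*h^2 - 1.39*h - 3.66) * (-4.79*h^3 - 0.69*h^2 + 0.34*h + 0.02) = 2.7782*h^5 + 7.0583*h^4 + 18.2933*h^3 + 2.0412*h^2 - 1.2722*h - 0.0732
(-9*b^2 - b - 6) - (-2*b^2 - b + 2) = -7*b^2 - 8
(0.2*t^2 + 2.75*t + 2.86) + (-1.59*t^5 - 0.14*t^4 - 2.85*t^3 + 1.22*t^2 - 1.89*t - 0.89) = -1.59*t^5 - 0.14*t^4 - 2.85*t^3 + 1.42*t^2 + 0.86*t + 1.97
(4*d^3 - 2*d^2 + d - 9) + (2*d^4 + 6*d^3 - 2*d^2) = 2*d^4 + 10*d^3 - 4*d^2 + d - 9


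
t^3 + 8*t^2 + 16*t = t*(t + 4)^2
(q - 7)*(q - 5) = q^2 - 12*q + 35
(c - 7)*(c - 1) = c^2 - 8*c + 7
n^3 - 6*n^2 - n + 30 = (n - 5)*(n - 3)*(n + 2)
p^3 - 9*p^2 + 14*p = p*(p - 7)*(p - 2)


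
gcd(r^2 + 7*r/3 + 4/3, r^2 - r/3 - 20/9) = r + 4/3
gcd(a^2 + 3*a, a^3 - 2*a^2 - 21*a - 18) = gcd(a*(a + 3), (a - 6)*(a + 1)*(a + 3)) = a + 3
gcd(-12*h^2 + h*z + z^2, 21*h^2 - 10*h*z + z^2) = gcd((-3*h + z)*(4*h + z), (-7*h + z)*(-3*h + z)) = -3*h + z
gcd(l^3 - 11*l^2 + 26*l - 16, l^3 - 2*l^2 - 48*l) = l - 8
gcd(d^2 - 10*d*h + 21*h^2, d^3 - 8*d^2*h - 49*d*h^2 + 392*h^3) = d - 7*h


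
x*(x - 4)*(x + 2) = x^3 - 2*x^2 - 8*x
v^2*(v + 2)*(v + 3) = v^4 + 5*v^3 + 6*v^2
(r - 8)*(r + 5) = r^2 - 3*r - 40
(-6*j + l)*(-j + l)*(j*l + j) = 6*j^3*l + 6*j^3 - 7*j^2*l^2 - 7*j^2*l + j*l^3 + j*l^2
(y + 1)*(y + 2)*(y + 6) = y^3 + 9*y^2 + 20*y + 12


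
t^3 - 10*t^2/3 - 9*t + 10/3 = (t - 5)*(t - 1/3)*(t + 2)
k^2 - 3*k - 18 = (k - 6)*(k + 3)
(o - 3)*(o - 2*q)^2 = o^3 - 4*o^2*q - 3*o^2 + 4*o*q^2 + 12*o*q - 12*q^2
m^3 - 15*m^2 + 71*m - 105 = (m - 7)*(m - 5)*(m - 3)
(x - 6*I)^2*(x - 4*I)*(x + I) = x^4 - 15*I*x^3 - 68*x^2 + 60*I*x - 144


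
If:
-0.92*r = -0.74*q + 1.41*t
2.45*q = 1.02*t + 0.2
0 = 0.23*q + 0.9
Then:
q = -3.91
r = 11.56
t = -9.60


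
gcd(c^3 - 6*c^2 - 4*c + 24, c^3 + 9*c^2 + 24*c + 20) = c + 2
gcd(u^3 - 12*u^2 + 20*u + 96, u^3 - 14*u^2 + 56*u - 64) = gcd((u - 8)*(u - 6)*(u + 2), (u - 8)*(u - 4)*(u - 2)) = u - 8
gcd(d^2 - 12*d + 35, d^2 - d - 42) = d - 7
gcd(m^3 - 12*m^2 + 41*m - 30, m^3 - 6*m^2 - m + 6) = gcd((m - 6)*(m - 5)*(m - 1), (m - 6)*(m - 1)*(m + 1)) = m^2 - 7*m + 6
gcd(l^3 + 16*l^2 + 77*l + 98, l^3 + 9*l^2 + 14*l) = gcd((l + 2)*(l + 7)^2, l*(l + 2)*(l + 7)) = l^2 + 9*l + 14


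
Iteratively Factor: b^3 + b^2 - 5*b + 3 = (b + 3)*(b^2 - 2*b + 1) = (b - 1)*(b + 3)*(b - 1)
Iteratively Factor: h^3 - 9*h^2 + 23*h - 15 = (h - 5)*(h^2 - 4*h + 3) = (h - 5)*(h - 3)*(h - 1)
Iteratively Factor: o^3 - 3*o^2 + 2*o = (o - 2)*(o^2 - o) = (o - 2)*(o - 1)*(o)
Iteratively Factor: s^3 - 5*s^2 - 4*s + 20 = (s - 5)*(s^2 - 4) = (s - 5)*(s - 2)*(s + 2)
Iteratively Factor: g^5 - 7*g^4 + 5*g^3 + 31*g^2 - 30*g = (g - 3)*(g^4 - 4*g^3 - 7*g^2 + 10*g) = (g - 5)*(g - 3)*(g^3 + g^2 - 2*g) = g*(g - 5)*(g - 3)*(g^2 + g - 2) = g*(g - 5)*(g - 3)*(g - 1)*(g + 2)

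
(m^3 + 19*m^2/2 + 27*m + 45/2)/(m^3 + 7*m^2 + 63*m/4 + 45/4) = 2*(m + 5)/(2*m + 5)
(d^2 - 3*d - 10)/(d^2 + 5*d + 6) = (d - 5)/(d + 3)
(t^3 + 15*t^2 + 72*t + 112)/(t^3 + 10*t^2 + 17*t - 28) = (t + 4)/(t - 1)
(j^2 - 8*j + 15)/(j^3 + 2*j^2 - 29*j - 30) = (j - 3)/(j^2 + 7*j + 6)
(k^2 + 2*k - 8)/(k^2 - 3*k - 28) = (k - 2)/(k - 7)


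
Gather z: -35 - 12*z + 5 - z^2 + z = -z^2 - 11*z - 30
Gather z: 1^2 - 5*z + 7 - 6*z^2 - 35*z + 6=-6*z^2 - 40*z + 14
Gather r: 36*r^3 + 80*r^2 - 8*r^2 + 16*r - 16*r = 36*r^3 + 72*r^2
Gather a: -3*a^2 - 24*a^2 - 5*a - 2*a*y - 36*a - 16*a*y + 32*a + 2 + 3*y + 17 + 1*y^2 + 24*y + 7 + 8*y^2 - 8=-27*a^2 + a*(-18*y - 9) + 9*y^2 + 27*y + 18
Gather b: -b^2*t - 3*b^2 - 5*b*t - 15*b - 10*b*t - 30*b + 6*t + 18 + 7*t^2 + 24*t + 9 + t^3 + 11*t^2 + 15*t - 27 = b^2*(-t - 3) + b*(-15*t - 45) + t^3 + 18*t^2 + 45*t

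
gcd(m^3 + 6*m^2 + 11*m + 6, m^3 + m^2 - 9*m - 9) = m^2 + 4*m + 3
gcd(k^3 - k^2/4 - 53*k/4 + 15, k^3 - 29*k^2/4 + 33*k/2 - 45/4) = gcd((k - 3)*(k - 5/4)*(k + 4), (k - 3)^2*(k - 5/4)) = k^2 - 17*k/4 + 15/4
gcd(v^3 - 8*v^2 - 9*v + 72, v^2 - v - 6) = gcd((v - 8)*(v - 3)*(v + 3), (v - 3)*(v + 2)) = v - 3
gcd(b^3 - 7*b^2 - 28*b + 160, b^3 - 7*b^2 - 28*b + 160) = b^3 - 7*b^2 - 28*b + 160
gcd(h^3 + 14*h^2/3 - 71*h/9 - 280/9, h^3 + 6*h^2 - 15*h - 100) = h + 5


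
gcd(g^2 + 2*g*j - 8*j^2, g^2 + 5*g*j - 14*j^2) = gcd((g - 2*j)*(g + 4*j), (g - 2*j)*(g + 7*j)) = g - 2*j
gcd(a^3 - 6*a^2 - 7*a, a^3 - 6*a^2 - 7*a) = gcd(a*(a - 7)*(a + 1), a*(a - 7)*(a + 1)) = a^3 - 6*a^2 - 7*a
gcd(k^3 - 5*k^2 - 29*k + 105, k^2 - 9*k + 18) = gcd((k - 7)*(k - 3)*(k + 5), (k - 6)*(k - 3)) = k - 3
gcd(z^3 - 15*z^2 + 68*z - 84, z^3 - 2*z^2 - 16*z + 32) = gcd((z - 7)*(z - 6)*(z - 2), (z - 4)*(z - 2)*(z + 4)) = z - 2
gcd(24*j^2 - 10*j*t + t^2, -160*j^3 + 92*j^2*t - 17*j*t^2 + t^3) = -4*j + t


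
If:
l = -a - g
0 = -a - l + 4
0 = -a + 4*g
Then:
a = -16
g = -4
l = 20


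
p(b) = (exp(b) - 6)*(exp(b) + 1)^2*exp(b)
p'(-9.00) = 0.00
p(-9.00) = 0.00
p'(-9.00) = 0.00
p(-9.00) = 0.00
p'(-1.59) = -2.23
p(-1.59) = -1.71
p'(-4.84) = -0.05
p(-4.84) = -0.05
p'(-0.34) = -18.72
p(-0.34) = -11.03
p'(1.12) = -217.57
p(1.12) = -148.64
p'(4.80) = 850140647.19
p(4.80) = 210659333.93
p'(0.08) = -42.06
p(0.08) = -23.12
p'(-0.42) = -16.10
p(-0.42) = -9.64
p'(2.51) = 65939.39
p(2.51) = 13733.61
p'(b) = (exp(b) - 6)*(exp(b) + 1)^2*exp(b) + 2*(exp(b) - 6)*(exp(b) + 1)*exp(2*b) + (exp(b) + 1)^2*exp(2*b) = (4*exp(3*b) - 12*exp(2*b) - 22*exp(b) - 6)*exp(b)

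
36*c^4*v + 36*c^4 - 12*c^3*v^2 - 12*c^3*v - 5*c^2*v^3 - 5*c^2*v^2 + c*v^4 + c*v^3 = (-6*c + v)*(-2*c + v)*(3*c + v)*(c*v + c)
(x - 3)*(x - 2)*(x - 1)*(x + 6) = x^4 - 25*x^2 + 60*x - 36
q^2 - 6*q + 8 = (q - 4)*(q - 2)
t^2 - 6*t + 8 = (t - 4)*(t - 2)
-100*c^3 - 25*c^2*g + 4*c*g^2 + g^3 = (-5*c + g)*(4*c + g)*(5*c + g)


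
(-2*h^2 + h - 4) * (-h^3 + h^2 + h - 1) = 2*h^5 - 3*h^4 + 3*h^3 - h^2 - 5*h + 4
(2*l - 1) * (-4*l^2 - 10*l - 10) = -8*l^3 - 16*l^2 - 10*l + 10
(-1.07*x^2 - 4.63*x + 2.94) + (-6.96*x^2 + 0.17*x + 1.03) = -8.03*x^2 - 4.46*x + 3.97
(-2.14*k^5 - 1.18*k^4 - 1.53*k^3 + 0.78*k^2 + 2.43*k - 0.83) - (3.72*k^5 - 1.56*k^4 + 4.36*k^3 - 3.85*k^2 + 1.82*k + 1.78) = -5.86*k^5 + 0.38*k^4 - 5.89*k^3 + 4.63*k^2 + 0.61*k - 2.61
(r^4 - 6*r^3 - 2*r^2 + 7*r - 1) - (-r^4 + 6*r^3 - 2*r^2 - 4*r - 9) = 2*r^4 - 12*r^3 + 11*r + 8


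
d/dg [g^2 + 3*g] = 2*g + 3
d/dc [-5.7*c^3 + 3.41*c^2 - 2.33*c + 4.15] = -17.1*c^2 + 6.82*c - 2.33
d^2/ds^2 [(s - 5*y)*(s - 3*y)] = 2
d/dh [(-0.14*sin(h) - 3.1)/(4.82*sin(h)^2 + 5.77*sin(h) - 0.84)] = (0.6748*sin(h)^2 + 29.884*sin(h) + 18.0046)*cos(h)/(23.2324*sin(h)^4 + 55.6228*sin(h)^3 + 25.1953*sin(h)^2 - 9.6936*sin(h) + 0.7056)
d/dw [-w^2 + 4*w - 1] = 4 - 2*w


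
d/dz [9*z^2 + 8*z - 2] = 18*z + 8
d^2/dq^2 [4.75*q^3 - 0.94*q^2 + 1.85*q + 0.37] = 28.5*q - 1.88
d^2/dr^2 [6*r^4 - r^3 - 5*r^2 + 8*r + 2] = 72*r^2 - 6*r - 10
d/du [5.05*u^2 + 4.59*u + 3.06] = 10.1*u + 4.59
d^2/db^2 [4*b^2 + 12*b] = 8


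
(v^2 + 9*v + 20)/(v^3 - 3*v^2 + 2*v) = (v^2 + 9*v + 20)/(v*(v^2 - 3*v + 2))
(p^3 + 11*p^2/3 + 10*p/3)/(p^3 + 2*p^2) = (p + 5/3)/p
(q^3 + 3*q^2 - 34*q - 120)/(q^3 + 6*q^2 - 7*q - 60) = (q - 6)/(q - 3)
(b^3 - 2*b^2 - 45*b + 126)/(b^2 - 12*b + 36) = (b^2 + 4*b - 21)/(b - 6)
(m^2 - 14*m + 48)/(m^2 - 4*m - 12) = (m - 8)/(m + 2)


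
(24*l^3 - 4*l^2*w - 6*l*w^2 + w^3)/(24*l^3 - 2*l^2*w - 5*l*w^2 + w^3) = (12*l^2 - 8*l*w + w^2)/(12*l^2 - 7*l*w + w^2)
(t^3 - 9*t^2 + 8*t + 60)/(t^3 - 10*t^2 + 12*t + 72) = (t - 5)/(t - 6)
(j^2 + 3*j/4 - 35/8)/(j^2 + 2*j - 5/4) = (4*j - 7)/(2*(2*j - 1))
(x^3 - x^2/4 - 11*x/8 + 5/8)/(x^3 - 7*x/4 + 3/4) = (4*x + 5)/(2*(2*x + 3))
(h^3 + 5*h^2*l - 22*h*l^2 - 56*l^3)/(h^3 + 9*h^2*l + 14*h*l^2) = (h - 4*l)/h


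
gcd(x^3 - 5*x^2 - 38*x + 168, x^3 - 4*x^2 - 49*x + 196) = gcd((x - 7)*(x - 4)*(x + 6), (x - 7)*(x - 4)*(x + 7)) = x^2 - 11*x + 28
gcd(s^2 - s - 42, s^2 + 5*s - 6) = s + 6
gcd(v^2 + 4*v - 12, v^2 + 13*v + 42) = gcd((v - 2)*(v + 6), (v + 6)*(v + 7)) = v + 6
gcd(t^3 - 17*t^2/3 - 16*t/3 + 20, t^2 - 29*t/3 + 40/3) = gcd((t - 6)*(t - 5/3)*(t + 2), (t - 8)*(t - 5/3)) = t - 5/3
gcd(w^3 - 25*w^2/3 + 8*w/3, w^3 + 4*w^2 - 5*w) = w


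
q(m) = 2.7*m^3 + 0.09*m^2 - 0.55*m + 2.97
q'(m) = 8.1*m^2 + 0.18*m - 0.55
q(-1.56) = -6.20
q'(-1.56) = 18.88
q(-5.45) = -428.43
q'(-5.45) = 239.06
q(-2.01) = -17.49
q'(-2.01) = 31.81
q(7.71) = 1241.53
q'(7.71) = 482.34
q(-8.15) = -1448.20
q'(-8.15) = 536.01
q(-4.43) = -227.56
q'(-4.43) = 157.61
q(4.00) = 175.01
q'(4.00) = 129.77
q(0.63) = 3.33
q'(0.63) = 2.78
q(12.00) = 4674.93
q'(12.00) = 1168.01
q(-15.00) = -9081.03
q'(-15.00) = 1819.25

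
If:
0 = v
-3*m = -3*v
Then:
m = 0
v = 0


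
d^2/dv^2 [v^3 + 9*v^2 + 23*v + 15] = 6*v + 18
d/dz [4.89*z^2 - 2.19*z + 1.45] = 9.78*z - 2.19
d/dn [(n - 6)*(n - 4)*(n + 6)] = 3*n^2 - 8*n - 36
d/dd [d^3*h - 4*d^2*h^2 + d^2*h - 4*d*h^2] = h*(3*d^2 - 8*d*h + 2*d - 4*h)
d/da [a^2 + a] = 2*a + 1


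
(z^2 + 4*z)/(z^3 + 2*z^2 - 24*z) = (z + 4)/(z^2 + 2*z - 24)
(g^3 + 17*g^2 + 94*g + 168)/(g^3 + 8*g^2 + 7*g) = (g^2 + 10*g + 24)/(g*(g + 1))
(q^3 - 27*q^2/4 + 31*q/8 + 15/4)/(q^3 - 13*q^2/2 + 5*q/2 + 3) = (q - 5/4)/(q - 1)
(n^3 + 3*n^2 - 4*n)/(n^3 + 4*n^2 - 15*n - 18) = n*(n^2 + 3*n - 4)/(n^3 + 4*n^2 - 15*n - 18)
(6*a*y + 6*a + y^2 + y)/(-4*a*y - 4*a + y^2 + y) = (6*a + y)/(-4*a + y)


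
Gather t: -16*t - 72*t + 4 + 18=22 - 88*t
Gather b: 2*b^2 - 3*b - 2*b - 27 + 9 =2*b^2 - 5*b - 18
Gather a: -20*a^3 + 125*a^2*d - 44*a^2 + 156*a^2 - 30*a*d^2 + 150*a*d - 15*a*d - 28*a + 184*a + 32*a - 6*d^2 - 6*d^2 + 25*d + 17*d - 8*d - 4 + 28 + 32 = -20*a^3 + a^2*(125*d + 112) + a*(-30*d^2 + 135*d + 188) - 12*d^2 + 34*d + 56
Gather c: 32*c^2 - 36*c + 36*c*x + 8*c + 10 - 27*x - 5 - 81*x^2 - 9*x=32*c^2 + c*(36*x - 28) - 81*x^2 - 36*x + 5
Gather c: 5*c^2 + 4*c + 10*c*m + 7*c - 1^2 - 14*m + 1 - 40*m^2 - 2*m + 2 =5*c^2 + c*(10*m + 11) - 40*m^2 - 16*m + 2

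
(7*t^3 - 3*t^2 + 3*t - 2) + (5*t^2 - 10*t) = 7*t^3 + 2*t^2 - 7*t - 2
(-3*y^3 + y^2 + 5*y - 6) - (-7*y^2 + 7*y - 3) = -3*y^3 + 8*y^2 - 2*y - 3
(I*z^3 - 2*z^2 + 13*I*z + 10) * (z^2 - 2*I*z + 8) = I*z^5 + 25*I*z^3 + 20*z^2 + 84*I*z + 80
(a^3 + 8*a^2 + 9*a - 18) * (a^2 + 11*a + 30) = a^5 + 19*a^4 + 127*a^3 + 321*a^2 + 72*a - 540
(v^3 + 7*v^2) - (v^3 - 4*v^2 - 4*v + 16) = 11*v^2 + 4*v - 16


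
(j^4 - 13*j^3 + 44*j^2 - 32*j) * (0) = 0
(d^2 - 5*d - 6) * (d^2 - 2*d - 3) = d^4 - 7*d^3 + d^2 + 27*d + 18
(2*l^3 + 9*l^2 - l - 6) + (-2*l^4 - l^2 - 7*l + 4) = -2*l^4 + 2*l^3 + 8*l^2 - 8*l - 2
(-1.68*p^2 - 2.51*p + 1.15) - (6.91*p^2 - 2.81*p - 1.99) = -8.59*p^2 + 0.3*p + 3.14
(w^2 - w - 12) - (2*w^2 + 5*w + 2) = -w^2 - 6*w - 14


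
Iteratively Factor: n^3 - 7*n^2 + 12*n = (n)*(n^2 - 7*n + 12) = n*(n - 4)*(n - 3)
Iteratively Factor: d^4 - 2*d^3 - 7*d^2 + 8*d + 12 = (d - 3)*(d^3 + d^2 - 4*d - 4) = (d - 3)*(d + 2)*(d^2 - d - 2) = (d - 3)*(d - 2)*(d + 2)*(d + 1)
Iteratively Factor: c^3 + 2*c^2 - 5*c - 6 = (c + 1)*(c^2 + c - 6) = (c + 1)*(c + 3)*(c - 2)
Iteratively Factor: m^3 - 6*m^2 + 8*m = (m - 2)*(m^2 - 4*m) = (m - 4)*(m - 2)*(m)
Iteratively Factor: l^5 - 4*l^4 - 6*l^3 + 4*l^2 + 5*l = (l + 1)*(l^4 - 5*l^3 - l^2 + 5*l) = l*(l + 1)*(l^3 - 5*l^2 - l + 5) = l*(l - 1)*(l + 1)*(l^2 - 4*l - 5) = l*(l - 5)*(l - 1)*(l + 1)*(l + 1)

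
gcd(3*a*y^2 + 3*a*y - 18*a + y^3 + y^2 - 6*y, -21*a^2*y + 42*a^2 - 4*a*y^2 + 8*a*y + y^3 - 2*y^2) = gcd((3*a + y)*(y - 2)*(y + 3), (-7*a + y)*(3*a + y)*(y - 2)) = 3*a*y - 6*a + y^2 - 2*y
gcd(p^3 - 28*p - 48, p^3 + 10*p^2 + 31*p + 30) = p + 2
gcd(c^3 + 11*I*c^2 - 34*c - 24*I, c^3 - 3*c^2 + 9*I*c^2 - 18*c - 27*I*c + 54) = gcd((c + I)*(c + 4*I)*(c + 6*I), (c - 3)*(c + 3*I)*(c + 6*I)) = c + 6*I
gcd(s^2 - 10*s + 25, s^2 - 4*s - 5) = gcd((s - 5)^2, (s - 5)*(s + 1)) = s - 5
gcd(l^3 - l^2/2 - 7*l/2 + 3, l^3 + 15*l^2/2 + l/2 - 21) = l^2 + l/2 - 3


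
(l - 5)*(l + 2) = l^2 - 3*l - 10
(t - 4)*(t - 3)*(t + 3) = t^3 - 4*t^2 - 9*t + 36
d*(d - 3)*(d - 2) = d^3 - 5*d^2 + 6*d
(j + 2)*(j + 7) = j^2 + 9*j + 14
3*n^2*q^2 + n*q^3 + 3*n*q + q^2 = q*(3*n + q)*(n*q + 1)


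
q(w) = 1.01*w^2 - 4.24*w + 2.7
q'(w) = 2.02*w - 4.24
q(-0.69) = 6.11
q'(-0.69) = -5.63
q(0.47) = 0.93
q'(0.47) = -3.29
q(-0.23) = 3.73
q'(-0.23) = -4.70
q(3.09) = -0.76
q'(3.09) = 2.00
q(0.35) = 1.34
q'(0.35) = -3.53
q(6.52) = 17.99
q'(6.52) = 8.93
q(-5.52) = 56.88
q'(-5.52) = -15.39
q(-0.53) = 5.23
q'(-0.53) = -5.31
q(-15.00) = 293.55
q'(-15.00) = -34.54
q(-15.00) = 293.55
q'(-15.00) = -34.54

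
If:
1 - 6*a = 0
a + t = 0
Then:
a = 1/6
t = -1/6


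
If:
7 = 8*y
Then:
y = 7/8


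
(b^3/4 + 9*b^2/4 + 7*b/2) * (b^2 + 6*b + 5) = b^5/4 + 15*b^4/4 + 73*b^3/4 + 129*b^2/4 + 35*b/2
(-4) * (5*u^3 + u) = -20*u^3 - 4*u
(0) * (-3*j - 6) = 0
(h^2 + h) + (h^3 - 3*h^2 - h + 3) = h^3 - 2*h^2 + 3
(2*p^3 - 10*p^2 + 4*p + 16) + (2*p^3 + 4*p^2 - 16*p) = 4*p^3 - 6*p^2 - 12*p + 16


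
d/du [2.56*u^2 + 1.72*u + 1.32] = 5.12*u + 1.72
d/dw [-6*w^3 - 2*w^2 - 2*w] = -18*w^2 - 4*w - 2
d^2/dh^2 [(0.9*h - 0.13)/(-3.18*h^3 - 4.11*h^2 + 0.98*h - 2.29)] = (-54.60696*h^5 - 54.801576*h^4 - 8.83011599999999*h^3 + 89.392806*h^2 + 42.00246*h - 6.23695)/(32.157432*h^9 + 124.685892*h^8 + 131.420178*h^7 + 62.048295*h^6 + 139.078494*h^5 + 85.071123*h^4 - 6.25444999999999*h^3 + 71.257701*h^2 - 15.417654*h + 12.008989)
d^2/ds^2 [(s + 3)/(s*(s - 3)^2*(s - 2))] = 2*(6*s^5 + 2*s^4 - 147*s^3 + 369*s^2 - 306*s + 108)/(s^3*(s^7 - 18*s^6 + 138*s^5 - 584*s^4 + 1473*s^3 - 2214*s^2 + 1836*s - 648))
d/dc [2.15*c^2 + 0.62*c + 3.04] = 4.3*c + 0.62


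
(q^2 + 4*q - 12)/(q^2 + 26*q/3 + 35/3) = 3*(q^2 + 4*q - 12)/(3*q^2 + 26*q + 35)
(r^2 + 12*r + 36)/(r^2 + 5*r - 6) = (r + 6)/(r - 1)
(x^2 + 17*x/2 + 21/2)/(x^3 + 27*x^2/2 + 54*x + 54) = (x + 7)/(x^2 + 12*x + 36)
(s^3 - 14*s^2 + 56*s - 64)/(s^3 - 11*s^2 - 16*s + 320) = (s^2 - 6*s + 8)/(s^2 - 3*s - 40)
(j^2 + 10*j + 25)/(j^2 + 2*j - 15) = (j + 5)/(j - 3)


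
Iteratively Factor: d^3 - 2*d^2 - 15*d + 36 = (d - 3)*(d^2 + d - 12) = (d - 3)*(d + 4)*(d - 3)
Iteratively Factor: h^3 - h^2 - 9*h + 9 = (h - 1)*(h^2 - 9) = (h - 1)*(h + 3)*(h - 3)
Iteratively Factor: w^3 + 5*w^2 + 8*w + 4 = (w + 2)*(w^2 + 3*w + 2) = (w + 2)^2*(w + 1)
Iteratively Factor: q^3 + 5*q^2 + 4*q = (q + 4)*(q^2 + q) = (q + 1)*(q + 4)*(q)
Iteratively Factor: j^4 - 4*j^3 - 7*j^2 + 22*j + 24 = (j - 4)*(j^3 - 7*j - 6) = (j - 4)*(j + 1)*(j^2 - j - 6) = (j - 4)*(j - 3)*(j + 1)*(j + 2)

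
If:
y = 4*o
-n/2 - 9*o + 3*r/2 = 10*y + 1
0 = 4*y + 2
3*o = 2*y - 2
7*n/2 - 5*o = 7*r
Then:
No Solution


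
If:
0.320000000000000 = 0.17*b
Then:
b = 1.88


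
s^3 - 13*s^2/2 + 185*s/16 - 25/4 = (s - 4)*(s - 5/4)^2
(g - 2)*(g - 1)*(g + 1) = g^3 - 2*g^2 - g + 2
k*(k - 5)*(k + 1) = k^3 - 4*k^2 - 5*k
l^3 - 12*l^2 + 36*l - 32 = (l - 8)*(l - 2)^2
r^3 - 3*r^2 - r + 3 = (r - 3)*(r - 1)*(r + 1)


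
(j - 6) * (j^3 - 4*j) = j^4 - 6*j^3 - 4*j^2 + 24*j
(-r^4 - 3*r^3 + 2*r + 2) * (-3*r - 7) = 3*r^5 + 16*r^4 + 21*r^3 - 6*r^2 - 20*r - 14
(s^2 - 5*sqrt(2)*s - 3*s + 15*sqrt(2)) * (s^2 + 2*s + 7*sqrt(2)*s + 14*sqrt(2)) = s^4 - s^3 + 2*sqrt(2)*s^3 - 76*s^2 - 2*sqrt(2)*s^2 - 12*sqrt(2)*s + 70*s + 420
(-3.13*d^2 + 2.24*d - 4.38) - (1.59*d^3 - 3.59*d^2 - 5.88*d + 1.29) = -1.59*d^3 + 0.46*d^2 + 8.12*d - 5.67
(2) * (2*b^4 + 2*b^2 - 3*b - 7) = 4*b^4 + 4*b^2 - 6*b - 14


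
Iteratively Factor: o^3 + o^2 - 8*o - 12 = (o + 2)*(o^2 - o - 6) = (o - 3)*(o + 2)*(o + 2)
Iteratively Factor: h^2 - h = (h - 1)*(h)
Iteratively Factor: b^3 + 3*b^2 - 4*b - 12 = (b + 3)*(b^2 - 4) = (b + 2)*(b + 3)*(b - 2)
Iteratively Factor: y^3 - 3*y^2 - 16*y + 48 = (y - 4)*(y^2 + y - 12) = (y - 4)*(y - 3)*(y + 4)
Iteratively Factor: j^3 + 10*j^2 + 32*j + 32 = (j + 2)*(j^2 + 8*j + 16) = (j + 2)*(j + 4)*(j + 4)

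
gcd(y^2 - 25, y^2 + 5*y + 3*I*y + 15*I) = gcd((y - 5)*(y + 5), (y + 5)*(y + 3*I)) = y + 5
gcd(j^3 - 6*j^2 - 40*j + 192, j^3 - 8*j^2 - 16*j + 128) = j^2 - 12*j + 32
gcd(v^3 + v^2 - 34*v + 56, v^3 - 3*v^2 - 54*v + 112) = v^2 + 5*v - 14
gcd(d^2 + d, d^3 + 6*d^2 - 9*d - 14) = d + 1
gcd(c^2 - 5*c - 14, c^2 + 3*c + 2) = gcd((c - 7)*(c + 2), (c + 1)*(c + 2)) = c + 2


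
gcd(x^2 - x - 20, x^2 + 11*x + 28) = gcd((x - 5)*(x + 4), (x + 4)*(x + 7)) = x + 4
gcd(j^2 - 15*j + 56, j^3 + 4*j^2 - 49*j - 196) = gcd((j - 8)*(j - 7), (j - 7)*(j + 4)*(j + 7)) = j - 7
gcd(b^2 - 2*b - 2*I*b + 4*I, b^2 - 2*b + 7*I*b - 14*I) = b - 2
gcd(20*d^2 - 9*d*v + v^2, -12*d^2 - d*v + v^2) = -4*d + v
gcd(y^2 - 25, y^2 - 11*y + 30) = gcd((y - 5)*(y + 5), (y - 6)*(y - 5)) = y - 5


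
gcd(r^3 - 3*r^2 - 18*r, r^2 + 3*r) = r^2 + 3*r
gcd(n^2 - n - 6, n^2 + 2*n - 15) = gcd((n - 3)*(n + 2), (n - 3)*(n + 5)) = n - 3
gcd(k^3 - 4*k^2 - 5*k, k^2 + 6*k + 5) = k + 1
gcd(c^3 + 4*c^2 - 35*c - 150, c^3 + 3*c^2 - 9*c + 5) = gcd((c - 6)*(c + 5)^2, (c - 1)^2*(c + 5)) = c + 5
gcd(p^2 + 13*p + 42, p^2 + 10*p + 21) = p + 7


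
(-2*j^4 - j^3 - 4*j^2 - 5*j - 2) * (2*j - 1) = -4*j^5 - 7*j^3 - 6*j^2 + j + 2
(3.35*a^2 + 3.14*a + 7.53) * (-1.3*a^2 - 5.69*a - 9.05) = -4.355*a^4 - 23.1435*a^3 - 57.9731*a^2 - 71.2627*a - 68.1465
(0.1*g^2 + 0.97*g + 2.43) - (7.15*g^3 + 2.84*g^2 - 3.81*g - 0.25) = -7.15*g^3 - 2.74*g^2 + 4.78*g + 2.68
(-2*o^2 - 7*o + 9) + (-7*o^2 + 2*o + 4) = -9*o^2 - 5*o + 13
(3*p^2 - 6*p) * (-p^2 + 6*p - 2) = -3*p^4 + 24*p^3 - 42*p^2 + 12*p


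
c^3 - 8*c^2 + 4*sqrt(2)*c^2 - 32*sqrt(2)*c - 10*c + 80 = (c - 8)*(c - sqrt(2))*(c + 5*sqrt(2))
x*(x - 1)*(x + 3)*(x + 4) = x^4 + 6*x^3 + 5*x^2 - 12*x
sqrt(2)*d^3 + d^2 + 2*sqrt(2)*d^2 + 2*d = d*(d + 2)*(sqrt(2)*d + 1)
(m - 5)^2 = m^2 - 10*m + 25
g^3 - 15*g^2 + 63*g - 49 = (g - 7)^2*(g - 1)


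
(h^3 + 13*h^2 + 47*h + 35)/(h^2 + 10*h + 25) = (h^2 + 8*h + 7)/(h + 5)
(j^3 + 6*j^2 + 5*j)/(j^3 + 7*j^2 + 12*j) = (j^2 + 6*j + 5)/(j^2 + 7*j + 12)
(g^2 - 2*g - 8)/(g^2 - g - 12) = (g + 2)/(g + 3)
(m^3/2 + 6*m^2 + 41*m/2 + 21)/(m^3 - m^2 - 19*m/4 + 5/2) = 2*(m^2 + 10*m + 21)/(4*m^2 - 12*m + 5)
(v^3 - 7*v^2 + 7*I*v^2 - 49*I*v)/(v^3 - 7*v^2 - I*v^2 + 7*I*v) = (v + 7*I)/(v - I)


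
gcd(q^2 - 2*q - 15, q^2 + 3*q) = q + 3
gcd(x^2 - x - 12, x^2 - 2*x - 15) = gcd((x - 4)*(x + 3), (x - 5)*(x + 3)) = x + 3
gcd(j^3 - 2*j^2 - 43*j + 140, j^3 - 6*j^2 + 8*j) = j - 4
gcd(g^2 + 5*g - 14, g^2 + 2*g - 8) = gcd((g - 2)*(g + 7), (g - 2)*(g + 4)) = g - 2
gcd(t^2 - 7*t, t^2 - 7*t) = t^2 - 7*t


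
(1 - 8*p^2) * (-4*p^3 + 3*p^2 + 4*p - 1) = 32*p^5 - 24*p^4 - 36*p^3 + 11*p^2 + 4*p - 1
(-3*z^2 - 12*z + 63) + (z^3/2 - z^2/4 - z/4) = z^3/2 - 13*z^2/4 - 49*z/4 + 63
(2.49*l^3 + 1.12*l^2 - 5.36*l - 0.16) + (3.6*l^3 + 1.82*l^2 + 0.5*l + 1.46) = 6.09*l^3 + 2.94*l^2 - 4.86*l + 1.3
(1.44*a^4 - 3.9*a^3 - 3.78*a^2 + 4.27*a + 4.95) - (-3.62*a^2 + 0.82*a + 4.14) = 1.44*a^4 - 3.9*a^3 - 0.16*a^2 + 3.45*a + 0.81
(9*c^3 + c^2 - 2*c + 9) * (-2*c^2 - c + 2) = -18*c^5 - 11*c^4 + 21*c^3 - 14*c^2 - 13*c + 18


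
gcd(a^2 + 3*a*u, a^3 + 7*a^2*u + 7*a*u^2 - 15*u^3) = a + 3*u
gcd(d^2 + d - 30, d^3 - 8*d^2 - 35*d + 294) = d + 6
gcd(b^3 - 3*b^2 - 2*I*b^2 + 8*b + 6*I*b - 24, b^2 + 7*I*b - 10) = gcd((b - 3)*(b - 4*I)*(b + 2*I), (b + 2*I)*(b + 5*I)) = b + 2*I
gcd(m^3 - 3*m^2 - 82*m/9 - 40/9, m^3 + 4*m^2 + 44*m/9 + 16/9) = m^2 + 2*m + 8/9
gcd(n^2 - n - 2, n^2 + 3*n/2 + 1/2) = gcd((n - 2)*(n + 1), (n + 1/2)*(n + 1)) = n + 1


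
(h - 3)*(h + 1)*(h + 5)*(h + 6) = h^4 + 9*h^3 + 5*h^2 - 93*h - 90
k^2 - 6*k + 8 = (k - 4)*(k - 2)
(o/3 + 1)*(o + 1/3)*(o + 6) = o^3/3 + 28*o^2/9 + 7*o + 2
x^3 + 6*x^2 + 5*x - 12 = (x - 1)*(x + 3)*(x + 4)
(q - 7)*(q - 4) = q^2 - 11*q + 28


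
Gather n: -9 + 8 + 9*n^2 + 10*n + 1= 9*n^2 + 10*n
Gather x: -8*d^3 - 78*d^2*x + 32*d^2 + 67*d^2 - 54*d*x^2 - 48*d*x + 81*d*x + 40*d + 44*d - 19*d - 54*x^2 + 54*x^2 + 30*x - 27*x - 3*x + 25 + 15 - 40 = -8*d^3 + 99*d^2 - 54*d*x^2 + 65*d + x*(-78*d^2 + 33*d)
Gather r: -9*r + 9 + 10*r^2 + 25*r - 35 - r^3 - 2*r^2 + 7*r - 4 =-r^3 + 8*r^2 + 23*r - 30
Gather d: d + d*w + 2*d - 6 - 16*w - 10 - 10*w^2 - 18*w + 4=d*(w + 3) - 10*w^2 - 34*w - 12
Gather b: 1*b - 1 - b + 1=0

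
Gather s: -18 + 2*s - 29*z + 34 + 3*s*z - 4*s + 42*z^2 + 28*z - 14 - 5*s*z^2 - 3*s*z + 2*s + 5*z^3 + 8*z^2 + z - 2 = -5*s*z^2 + 5*z^3 + 50*z^2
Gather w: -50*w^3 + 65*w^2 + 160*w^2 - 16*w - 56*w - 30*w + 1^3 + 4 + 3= -50*w^3 + 225*w^2 - 102*w + 8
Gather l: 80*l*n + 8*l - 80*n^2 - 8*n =l*(80*n + 8) - 80*n^2 - 8*n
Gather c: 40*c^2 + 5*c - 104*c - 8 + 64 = 40*c^2 - 99*c + 56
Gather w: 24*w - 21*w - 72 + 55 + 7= 3*w - 10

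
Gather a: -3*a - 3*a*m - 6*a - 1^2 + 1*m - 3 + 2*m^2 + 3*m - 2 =a*(-3*m - 9) + 2*m^2 + 4*m - 6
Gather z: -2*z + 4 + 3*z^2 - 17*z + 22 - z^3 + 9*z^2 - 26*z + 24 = -z^3 + 12*z^2 - 45*z + 50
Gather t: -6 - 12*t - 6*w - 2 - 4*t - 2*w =-16*t - 8*w - 8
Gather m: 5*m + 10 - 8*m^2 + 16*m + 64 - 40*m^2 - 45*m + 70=-48*m^2 - 24*m + 144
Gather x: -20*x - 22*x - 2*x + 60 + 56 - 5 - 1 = 110 - 44*x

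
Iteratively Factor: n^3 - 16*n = (n)*(n^2 - 16) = n*(n - 4)*(n + 4)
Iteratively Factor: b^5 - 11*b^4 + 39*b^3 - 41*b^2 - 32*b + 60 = (b + 1)*(b^4 - 12*b^3 + 51*b^2 - 92*b + 60) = (b - 2)*(b + 1)*(b^3 - 10*b^2 + 31*b - 30) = (b - 5)*(b - 2)*(b + 1)*(b^2 - 5*b + 6) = (b - 5)*(b - 2)^2*(b + 1)*(b - 3)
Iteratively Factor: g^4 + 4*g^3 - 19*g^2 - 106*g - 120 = (g + 3)*(g^3 + g^2 - 22*g - 40) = (g + 2)*(g + 3)*(g^2 - g - 20) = (g - 5)*(g + 2)*(g + 3)*(g + 4)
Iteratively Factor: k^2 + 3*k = (k)*(k + 3)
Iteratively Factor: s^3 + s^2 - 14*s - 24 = (s + 2)*(s^2 - s - 12) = (s + 2)*(s + 3)*(s - 4)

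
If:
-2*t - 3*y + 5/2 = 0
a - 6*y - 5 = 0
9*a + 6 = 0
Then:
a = -2/3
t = 8/3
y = -17/18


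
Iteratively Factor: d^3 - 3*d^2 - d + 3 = (d - 3)*(d^2 - 1) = (d - 3)*(d - 1)*(d + 1)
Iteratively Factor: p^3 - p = (p + 1)*(p^2 - p) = p*(p + 1)*(p - 1)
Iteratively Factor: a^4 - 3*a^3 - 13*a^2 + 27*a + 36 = (a - 4)*(a^3 + a^2 - 9*a - 9) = (a - 4)*(a + 1)*(a^2 - 9) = (a - 4)*(a - 3)*(a + 1)*(a + 3)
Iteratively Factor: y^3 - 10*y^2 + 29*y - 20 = (y - 4)*(y^2 - 6*y + 5) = (y - 5)*(y - 4)*(y - 1)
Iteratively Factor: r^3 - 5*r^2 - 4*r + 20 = (r - 5)*(r^2 - 4) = (r - 5)*(r - 2)*(r + 2)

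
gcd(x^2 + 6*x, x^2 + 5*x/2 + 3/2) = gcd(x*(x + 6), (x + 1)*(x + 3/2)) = 1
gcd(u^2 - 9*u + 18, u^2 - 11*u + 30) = u - 6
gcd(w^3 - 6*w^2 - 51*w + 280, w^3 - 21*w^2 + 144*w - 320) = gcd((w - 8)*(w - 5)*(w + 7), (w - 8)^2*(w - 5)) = w^2 - 13*w + 40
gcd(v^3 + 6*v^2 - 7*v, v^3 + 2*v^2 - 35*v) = v^2 + 7*v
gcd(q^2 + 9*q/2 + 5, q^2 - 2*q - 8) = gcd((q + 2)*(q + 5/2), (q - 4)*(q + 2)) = q + 2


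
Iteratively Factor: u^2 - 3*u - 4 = (u - 4)*(u + 1)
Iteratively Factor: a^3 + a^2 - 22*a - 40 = (a - 5)*(a^2 + 6*a + 8) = (a - 5)*(a + 4)*(a + 2)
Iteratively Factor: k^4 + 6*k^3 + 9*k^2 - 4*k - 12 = (k + 3)*(k^3 + 3*k^2 - 4) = (k + 2)*(k + 3)*(k^2 + k - 2) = (k + 2)^2*(k + 3)*(k - 1)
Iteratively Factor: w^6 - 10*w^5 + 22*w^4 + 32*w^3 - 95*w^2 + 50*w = (w)*(w^5 - 10*w^4 + 22*w^3 + 32*w^2 - 95*w + 50) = w*(w - 1)*(w^4 - 9*w^3 + 13*w^2 + 45*w - 50) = w*(w - 1)*(w + 2)*(w^3 - 11*w^2 + 35*w - 25) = w*(w - 1)^2*(w + 2)*(w^2 - 10*w + 25) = w*(w - 5)*(w - 1)^2*(w + 2)*(w - 5)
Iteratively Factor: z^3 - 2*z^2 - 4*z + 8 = (z - 2)*(z^2 - 4) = (z - 2)^2*(z + 2)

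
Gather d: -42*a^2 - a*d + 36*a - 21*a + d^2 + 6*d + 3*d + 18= -42*a^2 + 15*a + d^2 + d*(9 - a) + 18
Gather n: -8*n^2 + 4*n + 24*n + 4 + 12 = -8*n^2 + 28*n + 16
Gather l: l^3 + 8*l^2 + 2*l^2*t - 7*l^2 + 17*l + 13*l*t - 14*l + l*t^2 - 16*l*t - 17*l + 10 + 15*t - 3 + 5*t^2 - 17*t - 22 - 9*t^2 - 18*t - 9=l^3 + l^2*(2*t + 1) + l*(t^2 - 3*t - 14) - 4*t^2 - 20*t - 24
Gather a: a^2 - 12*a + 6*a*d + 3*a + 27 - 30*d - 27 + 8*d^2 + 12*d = a^2 + a*(6*d - 9) + 8*d^2 - 18*d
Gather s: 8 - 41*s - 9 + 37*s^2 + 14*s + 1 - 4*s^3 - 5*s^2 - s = -4*s^3 + 32*s^2 - 28*s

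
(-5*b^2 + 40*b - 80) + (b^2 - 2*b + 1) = -4*b^2 + 38*b - 79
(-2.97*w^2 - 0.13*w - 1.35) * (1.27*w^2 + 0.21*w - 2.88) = -3.7719*w^4 - 0.7888*w^3 + 6.8118*w^2 + 0.0909*w + 3.888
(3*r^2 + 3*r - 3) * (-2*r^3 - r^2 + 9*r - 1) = -6*r^5 - 9*r^4 + 30*r^3 + 27*r^2 - 30*r + 3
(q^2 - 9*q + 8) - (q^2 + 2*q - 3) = 11 - 11*q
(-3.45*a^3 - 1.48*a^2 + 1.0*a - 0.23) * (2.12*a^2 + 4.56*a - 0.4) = -7.314*a^5 - 18.8696*a^4 - 3.2488*a^3 + 4.6644*a^2 - 1.4488*a + 0.092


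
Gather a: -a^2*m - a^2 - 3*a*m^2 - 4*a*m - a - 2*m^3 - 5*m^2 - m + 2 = a^2*(-m - 1) + a*(-3*m^2 - 4*m - 1) - 2*m^3 - 5*m^2 - m + 2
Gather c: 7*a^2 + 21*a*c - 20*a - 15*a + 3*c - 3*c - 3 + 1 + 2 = 7*a^2 + 21*a*c - 35*a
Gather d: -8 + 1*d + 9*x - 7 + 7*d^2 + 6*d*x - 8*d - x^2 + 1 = 7*d^2 + d*(6*x - 7) - x^2 + 9*x - 14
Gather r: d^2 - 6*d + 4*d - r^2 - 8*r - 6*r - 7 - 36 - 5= d^2 - 2*d - r^2 - 14*r - 48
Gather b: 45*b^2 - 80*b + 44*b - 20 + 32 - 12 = 45*b^2 - 36*b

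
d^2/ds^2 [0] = 0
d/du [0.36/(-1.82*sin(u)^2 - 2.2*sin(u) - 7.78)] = (1.3104*sin(u) + 0.792)*cos(u)/(1.82*sin(u)^2 + 2.2*sin(u) + 7.78)^2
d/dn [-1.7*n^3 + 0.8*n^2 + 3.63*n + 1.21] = -5.1*n^2 + 1.6*n + 3.63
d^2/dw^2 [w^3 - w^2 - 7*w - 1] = 6*w - 2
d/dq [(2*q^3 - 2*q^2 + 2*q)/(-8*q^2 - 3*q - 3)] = 2*(-8*q^4 - 6*q^3 + 2*q^2 + 6*q - 3)/(64*q^4 + 48*q^3 + 57*q^2 + 18*q + 9)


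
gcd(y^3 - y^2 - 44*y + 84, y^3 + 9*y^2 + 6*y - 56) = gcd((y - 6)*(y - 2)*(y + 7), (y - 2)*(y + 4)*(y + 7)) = y^2 + 5*y - 14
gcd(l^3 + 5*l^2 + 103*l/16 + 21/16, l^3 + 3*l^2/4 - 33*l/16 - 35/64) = l^2 + 2*l + 7/16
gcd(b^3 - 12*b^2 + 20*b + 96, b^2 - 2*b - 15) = 1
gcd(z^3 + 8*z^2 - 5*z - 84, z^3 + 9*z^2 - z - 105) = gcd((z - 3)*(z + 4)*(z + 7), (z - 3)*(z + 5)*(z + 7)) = z^2 + 4*z - 21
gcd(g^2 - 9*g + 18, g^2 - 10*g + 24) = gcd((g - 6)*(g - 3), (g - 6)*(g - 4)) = g - 6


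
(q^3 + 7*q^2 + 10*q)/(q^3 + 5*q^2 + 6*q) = (q + 5)/(q + 3)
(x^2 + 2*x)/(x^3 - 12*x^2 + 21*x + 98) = x/(x^2 - 14*x + 49)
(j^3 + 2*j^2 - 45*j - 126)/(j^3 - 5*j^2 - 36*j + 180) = (j^2 - 4*j - 21)/(j^2 - 11*j + 30)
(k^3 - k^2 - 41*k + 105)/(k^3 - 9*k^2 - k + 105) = (k^2 + 4*k - 21)/(k^2 - 4*k - 21)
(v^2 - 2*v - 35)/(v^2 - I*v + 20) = (v^2 - 2*v - 35)/(v^2 - I*v + 20)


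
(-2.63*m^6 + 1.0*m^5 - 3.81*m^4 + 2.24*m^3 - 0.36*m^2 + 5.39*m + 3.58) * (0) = 0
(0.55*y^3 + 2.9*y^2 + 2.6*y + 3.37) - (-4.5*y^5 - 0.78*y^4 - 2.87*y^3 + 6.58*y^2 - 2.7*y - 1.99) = 4.5*y^5 + 0.78*y^4 + 3.42*y^3 - 3.68*y^2 + 5.3*y + 5.36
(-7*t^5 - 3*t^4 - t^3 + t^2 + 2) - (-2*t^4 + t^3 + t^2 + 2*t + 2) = -7*t^5 - t^4 - 2*t^3 - 2*t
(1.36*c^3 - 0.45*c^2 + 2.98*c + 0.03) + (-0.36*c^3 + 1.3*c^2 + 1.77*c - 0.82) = 1.0*c^3 + 0.85*c^2 + 4.75*c - 0.79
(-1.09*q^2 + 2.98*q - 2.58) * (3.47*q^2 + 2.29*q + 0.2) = -3.7823*q^4 + 7.8445*q^3 - 2.3464*q^2 - 5.3122*q - 0.516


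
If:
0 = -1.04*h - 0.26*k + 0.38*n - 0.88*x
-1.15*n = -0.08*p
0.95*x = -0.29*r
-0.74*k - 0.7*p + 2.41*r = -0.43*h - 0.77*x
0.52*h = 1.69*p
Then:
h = 1.46605201671824*x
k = -9.20295982266588*x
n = 0.0313803776153737*x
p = 0.451092928220997*x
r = -3.27586206896552*x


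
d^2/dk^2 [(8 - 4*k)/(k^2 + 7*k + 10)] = 8*(-(k - 2)*(2*k + 7)^2 + (3*k + 5)*(k^2 + 7*k + 10))/(k^2 + 7*k + 10)^3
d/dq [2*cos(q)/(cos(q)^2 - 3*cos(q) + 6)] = 2*(cos(q)^2 - 6)*sin(q)/(sin(q)^2 + 3*cos(q) - 7)^2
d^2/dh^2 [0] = 0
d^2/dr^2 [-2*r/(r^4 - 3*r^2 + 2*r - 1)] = 4*(-4*r*(2*r^3 - 3*r + 1)^2 + (4*r^3 + 3*r*(2*r^2 - 1) - 6*r + 2)*(r^4 - 3*r^2 + 2*r - 1))/(r^4 - 3*r^2 + 2*r - 1)^3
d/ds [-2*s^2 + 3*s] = 3 - 4*s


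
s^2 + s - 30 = (s - 5)*(s + 6)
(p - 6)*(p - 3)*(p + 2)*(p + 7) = p^4 - 49*p^2 + 36*p + 252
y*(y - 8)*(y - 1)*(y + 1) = y^4 - 8*y^3 - y^2 + 8*y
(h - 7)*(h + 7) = h^2 - 49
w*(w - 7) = w^2 - 7*w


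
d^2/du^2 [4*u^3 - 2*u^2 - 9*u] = 24*u - 4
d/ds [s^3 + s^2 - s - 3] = 3*s^2 + 2*s - 1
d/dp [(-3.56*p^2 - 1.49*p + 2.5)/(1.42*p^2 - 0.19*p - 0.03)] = (2.7922*p^2 - 6.8864*p + 0.5197)/(2.0164*p^4 - 0.5396*p^3 - 0.0491*p^2 + 0.0114*p + 0.0009)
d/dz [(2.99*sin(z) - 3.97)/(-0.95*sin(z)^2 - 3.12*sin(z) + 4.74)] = (2.8405*sin(z)^2 - 7.543*sin(z) + 1.7862)*cos(z)/(0.9025*sin(z)^4 + 5.928*sin(z)^3 + 0.728400000000001*sin(z)^2 - 29.5776*sin(z) + 22.4676)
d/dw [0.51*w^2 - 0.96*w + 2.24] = 1.02*w - 0.96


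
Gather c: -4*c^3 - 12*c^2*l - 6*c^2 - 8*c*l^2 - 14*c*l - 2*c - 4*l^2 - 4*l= -4*c^3 + c^2*(-12*l - 6) + c*(-8*l^2 - 14*l - 2) - 4*l^2 - 4*l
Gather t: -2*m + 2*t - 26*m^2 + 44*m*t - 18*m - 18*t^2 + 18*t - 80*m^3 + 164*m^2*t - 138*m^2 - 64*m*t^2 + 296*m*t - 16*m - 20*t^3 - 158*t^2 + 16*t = -80*m^3 - 164*m^2 - 36*m - 20*t^3 + t^2*(-64*m - 176) + t*(164*m^2 + 340*m + 36)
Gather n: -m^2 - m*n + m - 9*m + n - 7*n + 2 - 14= -m^2 - 8*m + n*(-m - 6) - 12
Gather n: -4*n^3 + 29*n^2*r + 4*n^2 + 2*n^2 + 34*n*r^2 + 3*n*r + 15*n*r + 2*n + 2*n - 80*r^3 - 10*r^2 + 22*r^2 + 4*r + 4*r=-4*n^3 + n^2*(29*r + 6) + n*(34*r^2 + 18*r + 4) - 80*r^3 + 12*r^2 + 8*r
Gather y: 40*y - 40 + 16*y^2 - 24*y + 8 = 16*y^2 + 16*y - 32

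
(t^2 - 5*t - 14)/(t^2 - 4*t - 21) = (t + 2)/(t + 3)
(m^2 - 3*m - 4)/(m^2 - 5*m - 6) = (m - 4)/(m - 6)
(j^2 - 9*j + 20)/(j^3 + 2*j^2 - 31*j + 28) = (j - 5)/(j^2 + 6*j - 7)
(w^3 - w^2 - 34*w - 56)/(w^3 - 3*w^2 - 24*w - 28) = (w + 4)/(w + 2)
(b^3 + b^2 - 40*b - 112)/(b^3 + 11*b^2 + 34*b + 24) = (b^2 - 3*b - 28)/(b^2 + 7*b + 6)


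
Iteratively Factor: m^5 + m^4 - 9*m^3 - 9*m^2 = (m)*(m^4 + m^3 - 9*m^2 - 9*m) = m*(m + 3)*(m^3 - 2*m^2 - 3*m) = m*(m - 3)*(m + 3)*(m^2 + m) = m^2*(m - 3)*(m + 3)*(m + 1)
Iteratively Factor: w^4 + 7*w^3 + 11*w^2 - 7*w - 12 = (w + 4)*(w^3 + 3*w^2 - w - 3) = (w + 3)*(w + 4)*(w^2 - 1) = (w - 1)*(w + 3)*(w + 4)*(w + 1)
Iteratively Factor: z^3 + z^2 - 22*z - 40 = (z + 2)*(z^2 - z - 20) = (z + 2)*(z + 4)*(z - 5)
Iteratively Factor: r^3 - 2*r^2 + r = (r - 1)*(r^2 - r) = r*(r - 1)*(r - 1)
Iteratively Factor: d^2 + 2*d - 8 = (d - 2)*(d + 4)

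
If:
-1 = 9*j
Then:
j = -1/9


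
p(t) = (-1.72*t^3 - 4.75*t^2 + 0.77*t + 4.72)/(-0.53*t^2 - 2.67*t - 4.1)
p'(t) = (1.06*t + 2.67)*(-1.72*t^3 - 4.75*t^2 + 0.77*t + 4.72)/(-0.53*t^2 - 2.67*t - 4.1)^2 + (-5.16*t^2 - 9.5*t + 0.77)/(-0.53*t^2 - 2.67*t - 4.1)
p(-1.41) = 0.71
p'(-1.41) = -3.41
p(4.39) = 8.79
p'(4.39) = 2.92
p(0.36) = -0.84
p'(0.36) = 1.15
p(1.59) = 1.34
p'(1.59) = 2.22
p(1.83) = 1.89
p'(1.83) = 2.34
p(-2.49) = 0.13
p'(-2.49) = 10.25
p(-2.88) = -5.20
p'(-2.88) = 15.72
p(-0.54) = -1.13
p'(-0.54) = -0.72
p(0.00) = -1.15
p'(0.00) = 0.56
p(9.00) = 22.90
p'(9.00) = 3.14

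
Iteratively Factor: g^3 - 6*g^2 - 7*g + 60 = (g - 4)*(g^2 - 2*g - 15) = (g - 4)*(g + 3)*(g - 5)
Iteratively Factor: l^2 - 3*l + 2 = (l - 2)*(l - 1)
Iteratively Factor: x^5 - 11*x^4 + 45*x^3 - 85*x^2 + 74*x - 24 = (x - 2)*(x^4 - 9*x^3 + 27*x^2 - 31*x + 12) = (x - 2)*(x - 1)*(x^3 - 8*x^2 + 19*x - 12) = (x - 3)*(x - 2)*(x - 1)*(x^2 - 5*x + 4) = (x - 4)*(x - 3)*(x - 2)*(x - 1)*(x - 1)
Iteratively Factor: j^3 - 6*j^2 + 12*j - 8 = (j - 2)*(j^2 - 4*j + 4) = (j - 2)^2*(j - 2)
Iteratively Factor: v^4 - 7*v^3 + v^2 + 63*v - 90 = (v - 2)*(v^3 - 5*v^2 - 9*v + 45) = (v - 3)*(v - 2)*(v^2 - 2*v - 15) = (v - 3)*(v - 2)*(v + 3)*(v - 5)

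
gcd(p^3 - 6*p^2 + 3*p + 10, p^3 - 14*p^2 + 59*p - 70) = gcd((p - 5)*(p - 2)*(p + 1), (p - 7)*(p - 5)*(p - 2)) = p^2 - 7*p + 10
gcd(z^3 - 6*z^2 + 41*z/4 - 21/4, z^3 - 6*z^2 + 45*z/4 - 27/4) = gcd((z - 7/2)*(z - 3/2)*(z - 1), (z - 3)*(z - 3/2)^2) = z - 3/2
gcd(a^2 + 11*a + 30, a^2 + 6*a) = a + 6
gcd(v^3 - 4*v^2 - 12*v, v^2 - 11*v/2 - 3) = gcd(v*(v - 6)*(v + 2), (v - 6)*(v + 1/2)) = v - 6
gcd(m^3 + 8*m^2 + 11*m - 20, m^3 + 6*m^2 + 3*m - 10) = m^2 + 4*m - 5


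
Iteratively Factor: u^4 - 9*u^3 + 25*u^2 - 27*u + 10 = (u - 1)*(u^3 - 8*u^2 + 17*u - 10) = (u - 1)^2*(u^2 - 7*u + 10) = (u - 2)*(u - 1)^2*(u - 5)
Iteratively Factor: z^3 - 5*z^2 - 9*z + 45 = (z - 5)*(z^2 - 9) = (z - 5)*(z + 3)*(z - 3)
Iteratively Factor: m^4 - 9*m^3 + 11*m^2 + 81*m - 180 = (m + 3)*(m^3 - 12*m^2 + 47*m - 60) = (m - 3)*(m + 3)*(m^2 - 9*m + 20) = (m - 4)*(m - 3)*(m + 3)*(m - 5)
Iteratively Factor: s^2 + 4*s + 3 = (s + 3)*(s + 1)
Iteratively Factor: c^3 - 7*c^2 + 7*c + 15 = (c + 1)*(c^2 - 8*c + 15) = (c - 5)*(c + 1)*(c - 3)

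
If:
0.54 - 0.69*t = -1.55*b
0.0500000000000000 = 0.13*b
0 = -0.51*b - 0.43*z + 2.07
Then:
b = 0.38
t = 1.65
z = 4.36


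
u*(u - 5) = u^2 - 5*u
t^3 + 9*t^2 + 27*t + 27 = (t + 3)^3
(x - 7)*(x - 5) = x^2 - 12*x + 35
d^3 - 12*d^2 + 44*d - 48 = (d - 6)*(d - 4)*(d - 2)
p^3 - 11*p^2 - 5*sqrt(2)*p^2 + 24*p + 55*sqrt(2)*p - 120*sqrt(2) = (p - 8)*(p - 3)*(p - 5*sqrt(2))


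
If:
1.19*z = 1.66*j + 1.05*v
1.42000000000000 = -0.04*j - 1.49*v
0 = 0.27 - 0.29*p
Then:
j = 0.729250637492803*z + 0.61322694743769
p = 0.93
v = -0.0195771983219544*z - 0.969482602615777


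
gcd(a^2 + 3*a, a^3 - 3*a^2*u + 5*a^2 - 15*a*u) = a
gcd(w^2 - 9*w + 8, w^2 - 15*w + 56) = w - 8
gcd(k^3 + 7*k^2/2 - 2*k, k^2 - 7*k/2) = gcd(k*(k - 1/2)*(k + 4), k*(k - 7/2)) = k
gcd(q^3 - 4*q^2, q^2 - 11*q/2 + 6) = q - 4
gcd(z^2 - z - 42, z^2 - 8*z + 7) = z - 7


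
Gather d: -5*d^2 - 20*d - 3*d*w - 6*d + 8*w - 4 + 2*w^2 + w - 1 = -5*d^2 + d*(-3*w - 26) + 2*w^2 + 9*w - 5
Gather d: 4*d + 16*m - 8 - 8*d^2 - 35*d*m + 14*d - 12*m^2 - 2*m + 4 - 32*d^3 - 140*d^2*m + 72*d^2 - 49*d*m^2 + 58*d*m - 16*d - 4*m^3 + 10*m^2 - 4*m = -32*d^3 + d^2*(64 - 140*m) + d*(-49*m^2 + 23*m + 2) - 4*m^3 - 2*m^2 + 10*m - 4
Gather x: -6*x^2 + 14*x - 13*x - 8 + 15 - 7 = -6*x^2 + x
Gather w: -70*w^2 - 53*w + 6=-70*w^2 - 53*w + 6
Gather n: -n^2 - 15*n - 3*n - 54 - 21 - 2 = -n^2 - 18*n - 77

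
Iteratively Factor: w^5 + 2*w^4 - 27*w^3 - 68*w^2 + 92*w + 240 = (w + 2)*(w^4 - 27*w^2 - 14*w + 120) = (w + 2)*(w + 4)*(w^3 - 4*w^2 - 11*w + 30) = (w - 5)*(w + 2)*(w + 4)*(w^2 + w - 6) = (w - 5)*(w - 2)*(w + 2)*(w + 4)*(w + 3)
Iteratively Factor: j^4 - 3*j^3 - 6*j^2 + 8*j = (j)*(j^3 - 3*j^2 - 6*j + 8) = j*(j - 1)*(j^2 - 2*j - 8) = j*(j - 1)*(j + 2)*(j - 4)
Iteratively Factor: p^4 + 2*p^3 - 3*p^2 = (p + 3)*(p^3 - p^2) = p*(p + 3)*(p^2 - p) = p*(p - 1)*(p + 3)*(p)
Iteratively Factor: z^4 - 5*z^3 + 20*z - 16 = (z - 1)*(z^3 - 4*z^2 - 4*z + 16) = (z - 1)*(z + 2)*(z^2 - 6*z + 8) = (z - 4)*(z - 1)*(z + 2)*(z - 2)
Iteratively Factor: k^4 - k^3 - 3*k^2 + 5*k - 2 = (k - 1)*(k^3 - 3*k + 2) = (k - 1)^2*(k^2 + k - 2) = (k - 1)^2*(k + 2)*(k - 1)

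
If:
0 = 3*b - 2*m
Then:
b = 2*m/3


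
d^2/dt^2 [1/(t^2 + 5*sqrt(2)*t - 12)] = 2*(-t^2 - 5*sqrt(2)*t + (2*t + 5*sqrt(2))^2 + 12)/(t^2 + 5*sqrt(2)*t - 12)^3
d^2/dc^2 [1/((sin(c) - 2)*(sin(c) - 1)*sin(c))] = (-9*sin(c)^2 + 24*sin(c) - 4 - 34/sin(c) + 28/sin(c)^2 - 8/sin(c)^3)/((sin(c) - 2)^3*(sin(c) - 1)^2)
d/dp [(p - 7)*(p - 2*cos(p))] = p + (p - 7)*(2*sin(p) + 1) - 2*cos(p)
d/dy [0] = 0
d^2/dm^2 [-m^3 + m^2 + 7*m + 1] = 2 - 6*m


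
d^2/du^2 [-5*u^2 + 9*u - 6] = -10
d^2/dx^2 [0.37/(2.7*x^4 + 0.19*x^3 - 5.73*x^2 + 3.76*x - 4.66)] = ((-11.988*x^2 - 0.4218*x + 4.2402)*(2.7*x^4 + 0.19*x^3 - 5.73*x^2 + 3.76*x - 4.66) + 0.37*(10.8*x^3 + 0.57*x^2 - 11.46*x + 3.76)*(21.6*x^3 + 1.14*x^2 - 22.92*x + 7.52))/(2.7*x^4 + 0.19*x^3 - 5.73*x^2 + 3.76*x - 4.66)^3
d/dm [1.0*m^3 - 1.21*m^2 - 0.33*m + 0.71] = 3.0*m^2 - 2.42*m - 0.33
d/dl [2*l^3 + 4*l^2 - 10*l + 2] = 6*l^2 + 8*l - 10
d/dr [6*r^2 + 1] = 12*r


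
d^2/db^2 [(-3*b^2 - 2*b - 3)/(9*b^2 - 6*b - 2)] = 6*(-108*b^3 - 297*b^2 + 126*b - 50)/(729*b^6 - 1458*b^5 + 486*b^4 + 432*b^3 - 108*b^2 - 72*b - 8)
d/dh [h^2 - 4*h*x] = 2*h - 4*x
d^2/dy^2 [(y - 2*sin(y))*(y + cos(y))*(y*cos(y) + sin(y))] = -y^3*cos(y) - 7*y^2*sin(y) + 4*y^2*sin(2*y) - 2*y^2*cos(2*y) + y*sin(y)/2 - 6*y*sin(2*y) + 9*y*sin(3*y)/2 + 10*y*cos(y) - 12*y*cos(2*y) + 2*sin(y) - 6*sin(2*y) - cos(y)/2 + 3*cos(2*y) - 15*cos(3*y)/2 + 1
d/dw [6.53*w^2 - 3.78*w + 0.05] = 13.06*w - 3.78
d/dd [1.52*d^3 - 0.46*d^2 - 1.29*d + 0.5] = 4.56*d^2 - 0.92*d - 1.29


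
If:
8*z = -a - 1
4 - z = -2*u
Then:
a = -8*z - 1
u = z/2 - 2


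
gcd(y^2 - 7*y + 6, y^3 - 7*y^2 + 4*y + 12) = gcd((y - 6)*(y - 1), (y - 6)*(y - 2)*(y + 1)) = y - 6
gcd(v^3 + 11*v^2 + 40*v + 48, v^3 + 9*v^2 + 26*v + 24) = v^2 + 7*v + 12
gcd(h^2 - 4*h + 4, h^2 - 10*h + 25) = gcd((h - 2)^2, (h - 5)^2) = 1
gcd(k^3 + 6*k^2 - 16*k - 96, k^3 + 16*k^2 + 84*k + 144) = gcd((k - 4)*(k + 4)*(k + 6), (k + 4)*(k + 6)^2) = k^2 + 10*k + 24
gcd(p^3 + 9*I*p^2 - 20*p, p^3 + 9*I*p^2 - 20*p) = p^3 + 9*I*p^2 - 20*p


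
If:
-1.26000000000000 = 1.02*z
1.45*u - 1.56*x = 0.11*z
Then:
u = 1.07586206896552*x - 0.0937119675456389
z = -1.24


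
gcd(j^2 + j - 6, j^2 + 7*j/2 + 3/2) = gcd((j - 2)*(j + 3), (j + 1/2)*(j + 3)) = j + 3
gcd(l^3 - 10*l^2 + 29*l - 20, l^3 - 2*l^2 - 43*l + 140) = l^2 - 9*l + 20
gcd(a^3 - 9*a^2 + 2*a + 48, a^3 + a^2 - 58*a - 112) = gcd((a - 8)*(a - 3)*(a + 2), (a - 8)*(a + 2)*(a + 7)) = a^2 - 6*a - 16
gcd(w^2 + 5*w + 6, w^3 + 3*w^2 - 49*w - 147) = w + 3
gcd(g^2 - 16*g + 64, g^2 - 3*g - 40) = g - 8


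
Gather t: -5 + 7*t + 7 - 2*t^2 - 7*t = 2 - 2*t^2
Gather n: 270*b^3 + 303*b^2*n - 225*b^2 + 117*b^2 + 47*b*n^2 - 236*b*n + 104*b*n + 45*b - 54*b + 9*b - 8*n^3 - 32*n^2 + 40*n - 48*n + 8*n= 270*b^3 - 108*b^2 - 8*n^3 + n^2*(47*b - 32) + n*(303*b^2 - 132*b)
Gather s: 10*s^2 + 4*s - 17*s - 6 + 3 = 10*s^2 - 13*s - 3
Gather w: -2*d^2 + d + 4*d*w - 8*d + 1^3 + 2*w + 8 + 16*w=-2*d^2 - 7*d + w*(4*d + 18) + 9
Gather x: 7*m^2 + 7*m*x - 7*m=7*m^2 + 7*m*x - 7*m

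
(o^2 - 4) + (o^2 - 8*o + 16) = 2*o^2 - 8*o + 12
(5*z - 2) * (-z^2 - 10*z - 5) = -5*z^3 - 48*z^2 - 5*z + 10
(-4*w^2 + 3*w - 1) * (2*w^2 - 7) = -8*w^4 + 6*w^3 + 26*w^2 - 21*w + 7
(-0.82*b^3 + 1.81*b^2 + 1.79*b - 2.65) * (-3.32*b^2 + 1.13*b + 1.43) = 2.7224*b^5 - 6.9358*b^4 - 5.0701*b^3 + 13.409*b^2 - 0.4348*b - 3.7895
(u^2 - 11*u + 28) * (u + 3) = u^3 - 8*u^2 - 5*u + 84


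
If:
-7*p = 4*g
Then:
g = -7*p/4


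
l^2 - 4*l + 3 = (l - 3)*(l - 1)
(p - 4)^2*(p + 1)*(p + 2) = p^4 - 5*p^3 - 6*p^2 + 32*p + 32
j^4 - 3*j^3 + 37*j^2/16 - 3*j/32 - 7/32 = (j - 7/4)*(j - 1)*(j - 1/2)*(j + 1/4)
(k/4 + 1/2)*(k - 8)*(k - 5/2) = k^3/4 - 17*k^2/8 - k/4 + 10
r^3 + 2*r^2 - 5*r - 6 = (r - 2)*(r + 1)*(r + 3)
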